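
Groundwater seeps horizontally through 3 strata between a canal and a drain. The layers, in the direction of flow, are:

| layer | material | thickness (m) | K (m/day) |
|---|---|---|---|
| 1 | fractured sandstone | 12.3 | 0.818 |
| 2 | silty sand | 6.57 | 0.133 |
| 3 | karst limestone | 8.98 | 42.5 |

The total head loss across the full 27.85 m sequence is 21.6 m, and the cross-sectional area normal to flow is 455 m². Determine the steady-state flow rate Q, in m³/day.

Flow is perpendicular to layering, so the layers act in series and the equivalent K is the thickness-weighted harmonic mean.
Total thickness L = 12.3 + 6.57 + 8.98 = 27.85 m.
Σ(b_i/K_i) = 12.3/0.818 + 6.57/0.133 + 8.98/42.5 = 64.65 d.
K_eq = L / Σ(b_i/K_i) = 27.85 / 64.65 = 0.4308 m/day.
Q = K_eq · A · (Δh/L) = 0.4308 × 455 × (21.6/27.85) = 152.0 m³/day.

152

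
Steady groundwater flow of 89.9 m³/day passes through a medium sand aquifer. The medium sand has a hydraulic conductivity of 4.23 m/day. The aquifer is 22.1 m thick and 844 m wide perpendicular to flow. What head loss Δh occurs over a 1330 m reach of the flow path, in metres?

1.52

Cross-sectional area A = 844 × 22.1 = 18652 m².
From Q = K·A·i, i = Q / (K·A) = 89.9 / (4.230 × 18652) = 0.001139.
Head loss Δh = i · L = 0.001139 × 1330 = 1.515 m.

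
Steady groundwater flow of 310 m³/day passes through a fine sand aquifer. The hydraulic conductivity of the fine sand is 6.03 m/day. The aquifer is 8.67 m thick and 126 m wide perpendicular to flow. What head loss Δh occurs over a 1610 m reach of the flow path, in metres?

75.8

Cross-sectional area A = 126 × 8.67 = 1092 m².
From Q = K·A·i, i = Q / (K·A) = 310 / (6.030 × 1092) = 0.04706.
Head loss Δh = i · L = 0.04706 × 1610 = 75.77 m.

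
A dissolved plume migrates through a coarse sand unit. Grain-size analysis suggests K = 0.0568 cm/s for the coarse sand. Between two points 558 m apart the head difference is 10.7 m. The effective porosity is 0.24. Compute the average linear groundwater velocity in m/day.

3.92

Convert K: 0.0568 cm/s × 864 = 49.08 m/day.
Hydraulic gradient i = Δh / L = 10.7 / 558 = 0.01918.
Darcy flux q = K · i = 49.08 × 0.01918 = 0.9410 m/day.
Seepage velocity v = q / n_e = 0.9410 / 0.24 = 3.921 m/day.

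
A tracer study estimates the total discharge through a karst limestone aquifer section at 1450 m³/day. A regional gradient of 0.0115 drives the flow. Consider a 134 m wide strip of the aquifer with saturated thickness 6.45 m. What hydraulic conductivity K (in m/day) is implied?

146

Cross-sectional area A = 134 × 6.45 = 864.3 m².
Hydraulic gradient i = 0.0115.
From Q = K·A·i, K = Q / (A·i) = 1450 / (864.3 × 0.01150) = 145.9 m/day.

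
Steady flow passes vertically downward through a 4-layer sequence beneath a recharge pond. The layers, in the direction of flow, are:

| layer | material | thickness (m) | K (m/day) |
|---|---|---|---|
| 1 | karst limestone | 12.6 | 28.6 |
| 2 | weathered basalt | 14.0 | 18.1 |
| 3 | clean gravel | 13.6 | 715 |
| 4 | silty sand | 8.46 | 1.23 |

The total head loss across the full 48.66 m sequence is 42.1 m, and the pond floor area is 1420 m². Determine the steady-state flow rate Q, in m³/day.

7370

Flow is perpendicular to layering, so the layers act in series and the equivalent K is the thickness-weighted harmonic mean.
Total thickness L = 12.6 + 14.0 + 13.6 + 8.46 = 48.66 m.
Σ(b_i/K_i) = 12.6/28.6 + 14.0/18.1 + 13.6/715 + 8.46/1.23 = 8.111 d.
K_eq = L / Σ(b_i/K_i) = 48.66 / 8.111 = 5.999 m/day.
Q = K_eq · A · (Δh/L) = 5.999 × 1420 × (42.1/48.66) = 7370 m³/day.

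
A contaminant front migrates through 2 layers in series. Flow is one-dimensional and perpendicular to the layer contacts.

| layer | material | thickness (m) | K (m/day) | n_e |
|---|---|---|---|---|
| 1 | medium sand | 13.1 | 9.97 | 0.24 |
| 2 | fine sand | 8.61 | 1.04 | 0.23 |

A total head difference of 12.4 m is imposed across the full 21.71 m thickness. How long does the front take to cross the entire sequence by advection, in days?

With flow normal to the layers, continuity requires the same specific discharge q through every layer.
Σ(b_i/K_i) = 13.1/9.97 + 8.61/1.04 = 9.593 d.
q = Δh / Σ(b_i/K_i) = 12.4 / 9.593 = 1.293 m/day.
In each layer the seepage velocity is v_i = q/n_i, so the layer transit time is t_i = b_i·n_i / q:
  layer 1 (medium sand): t_1 = 13.1 × 0.24 / 1.293 = 2.432 d
  layer 2 (fine sand): t_2 = 8.61 × 0.23 / 1.293 = 1.532 d
Total t = Σ t_i = 3.964 days.

3.96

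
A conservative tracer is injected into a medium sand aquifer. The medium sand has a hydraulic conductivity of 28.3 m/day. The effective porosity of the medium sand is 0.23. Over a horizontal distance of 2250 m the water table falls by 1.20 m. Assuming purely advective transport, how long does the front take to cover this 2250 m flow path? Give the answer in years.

93.9

Hydraulic gradient i = Δh / L = 1.20 / 2250 = 0.0005333.
Darcy flux q = K · i = 28.30 × 0.0005333 = 0.01509 m/day.
Seepage velocity v = q / n_e = 0.01509 / 0.23 = 0.06562 m/day.
Travel time t = L / v = 2250 / 0.06562 = 34287 days = 93.87 years.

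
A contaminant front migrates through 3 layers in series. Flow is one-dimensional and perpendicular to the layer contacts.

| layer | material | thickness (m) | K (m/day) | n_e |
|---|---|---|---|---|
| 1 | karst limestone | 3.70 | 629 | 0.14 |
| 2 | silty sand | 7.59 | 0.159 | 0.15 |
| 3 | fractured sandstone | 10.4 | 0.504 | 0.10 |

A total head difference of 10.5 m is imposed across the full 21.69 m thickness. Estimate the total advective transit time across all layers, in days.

With flow normal to the layers, continuity requires the same specific discharge q through every layer.
Σ(b_i/K_i) = 3.70/629 + 7.59/0.159 + 10.4/0.504 = 68.38 d.
q = Δh / Σ(b_i/K_i) = 10.5 / 68.38 = 0.1536 m/day.
In each layer the seepage velocity is v_i = q/n_i, so the layer transit time is t_i = b_i·n_i / q:
  layer 1 (karst limestone): t_1 = 3.70 × 0.14 / 0.1536 = 3.373 d
  layer 2 (silty sand): t_2 = 7.59 × 0.15 / 0.1536 = 7.414 d
  layer 3 (fractured sandstone): t_3 = 10.4 × 0.10 / 0.1536 = 6.773 d
Total t = Σ t_i = 17.56 days.

17.6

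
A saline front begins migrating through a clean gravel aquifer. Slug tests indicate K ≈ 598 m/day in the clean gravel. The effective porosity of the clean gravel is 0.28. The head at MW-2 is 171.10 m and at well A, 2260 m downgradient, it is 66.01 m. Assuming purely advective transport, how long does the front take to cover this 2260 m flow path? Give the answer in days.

22.8

Hydraulic gradient i = (171.10 − 66.01) / 2260 = 105.09 / 2260 = 0.04650.
Darcy flux q = K · i = 598.0 × 0.04650 = 27.81 m/day.
Seepage velocity v = q / n_e = 27.81 / 0.28 = 99.31 m/day.
Travel time t = L / v = 2260 / 99.31 = 22.76 days.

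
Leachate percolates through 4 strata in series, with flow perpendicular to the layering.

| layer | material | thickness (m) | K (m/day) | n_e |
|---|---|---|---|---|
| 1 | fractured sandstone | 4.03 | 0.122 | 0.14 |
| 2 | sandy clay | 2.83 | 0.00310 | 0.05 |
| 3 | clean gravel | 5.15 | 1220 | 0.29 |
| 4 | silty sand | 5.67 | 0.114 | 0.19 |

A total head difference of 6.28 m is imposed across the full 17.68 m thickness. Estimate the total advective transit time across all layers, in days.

With flow normal to the layers, continuity requires the same specific discharge q through every layer.
Σ(b_i/K_i) = 4.03/0.122 + 2.83/0.00310 + 5.15/1220 + 5.67/0.114 = 995.7 d.
q = Δh / Σ(b_i/K_i) = 6.28 / 995.7 = 0.006307 m/day.
In each layer the seepage velocity is v_i = q/n_i, so the layer transit time is t_i = b_i·n_i / q:
  layer 1 (fractured sandstone): t_1 = 4.03 × 0.14 / 0.006307 = 89.45 d
  layer 2 (sandy clay): t_2 = 2.83 × 0.05 / 0.006307 = 22.43 d
  layer 3 (clean gravel): t_3 = 5.15 × 0.29 / 0.006307 = 236.8 d
  layer 4 (silty sand): t_4 = 5.67 × 0.19 / 0.006307 = 170.8 d
Total t = Σ t_i = 519.5 days.

519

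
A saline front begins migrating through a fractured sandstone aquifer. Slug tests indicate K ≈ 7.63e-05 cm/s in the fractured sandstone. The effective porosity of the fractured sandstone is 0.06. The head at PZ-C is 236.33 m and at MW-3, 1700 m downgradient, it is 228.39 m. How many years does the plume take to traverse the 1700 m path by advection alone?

Convert K: 7.63e-05 cm/s × 864 = 0.06592 m/day.
Hydraulic gradient i = (236.33 − 228.39) / 1700 = 7.94 / 1700 = 0.004671.
Darcy flux q = K · i = 0.06592 × 0.004671 = 0.0003079 m/day.
Seepage velocity v = q / n_e = 0.0003079 / 0.06 = 0.005132 m/day.
Travel time t = L / v = 1700 / 0.005132 = 3.313e+05 days = 907.0 years.

907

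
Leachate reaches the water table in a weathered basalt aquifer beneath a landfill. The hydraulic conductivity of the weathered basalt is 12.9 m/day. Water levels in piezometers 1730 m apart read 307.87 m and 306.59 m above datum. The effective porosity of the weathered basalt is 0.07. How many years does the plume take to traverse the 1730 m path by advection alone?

34.7

Hydraulic gradient i = (307.87 − 306.59) / 1730 = 1.28 / 1730 = 0.0007399.
Darcy flux q = K · i = 12.90 × 0.0007399 = 0.009545 m/day.
Seepage velocity v = q / n_e = 0.009545 / 0.07 = 0.1364 m/day.
Travel time t = L / v = 1730 / 0.1364 = 12688 days = 34.74 years.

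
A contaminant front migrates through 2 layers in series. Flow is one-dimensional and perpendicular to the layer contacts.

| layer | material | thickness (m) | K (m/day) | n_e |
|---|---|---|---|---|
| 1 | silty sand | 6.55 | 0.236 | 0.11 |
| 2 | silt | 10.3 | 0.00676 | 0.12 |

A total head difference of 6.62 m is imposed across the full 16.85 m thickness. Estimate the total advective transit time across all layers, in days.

459

With flow normal to the layers, continuity requires the same specific discharge q through every layer.
Σ(b_i/K_i) = 6.55/0.236 + 10.3/0.00676 = 1551 d.
q = Δh / Σ(b_i/K_i) = 6.62 / 1551 = 0.004267 m/day.
In each layer the seepage velocity is v_i = q/n_i, so the layer transit time is t_i = b_i·n_i / q:
  layer 1 (silty sand): t_1 = 6.55 × 0.11 / 0.004267 = 168.9 d
  layer 2 (silt): t_2 = 10.3 × 0.12 / 0.004267 = 289.7 d
Total t = Σ t_i = 458.5 days.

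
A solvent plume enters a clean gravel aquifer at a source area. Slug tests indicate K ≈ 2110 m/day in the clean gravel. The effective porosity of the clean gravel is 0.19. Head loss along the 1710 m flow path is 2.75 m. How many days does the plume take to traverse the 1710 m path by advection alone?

95.7

Hydraulic gradient i = Δh / L = 2.75 / 1710 = 0.001608.
Darcy flux q = K · i = 2110 × 0.001608 = 3.393 m/day.
Seepage velocity v = q / n_e = 3.393 / 0.19 = 17.86 m/day.
Travel time t = L / v = 1710 / 17.86 = 95.75 days.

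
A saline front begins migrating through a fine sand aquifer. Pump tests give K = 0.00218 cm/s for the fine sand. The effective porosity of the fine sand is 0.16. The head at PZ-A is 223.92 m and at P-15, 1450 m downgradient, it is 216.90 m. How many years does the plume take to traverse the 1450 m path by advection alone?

Convert K: 0.00218 cm/s × 864 = 1.884 m/day.
Hydraulic gradient i = (223.92 − 216.90) / 1450 = 7.02 / 1450 = 0.004841.
Darcy flux q = K · i = 1.884 × 0.004841 = 0.009119 m/day.
Seepage velocity v = q / n_e = 0.009119 / 0.16 = 0.05699 m/day.
Travel time t = L / v = 1450 / 0.05699 = 25442 days = 69.66 years.

69.7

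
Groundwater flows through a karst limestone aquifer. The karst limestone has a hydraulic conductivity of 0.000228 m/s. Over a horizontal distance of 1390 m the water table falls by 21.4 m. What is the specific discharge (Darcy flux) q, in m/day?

Convert K: 0.000228 m/s × 86400 = 19.70 m/day.
Hydraulic gradient i = Δh / L = 21.4 / 1390 = 0.01540.
Specific discharge q = K · i = 19.70 × 0.01540 = 0.3033 m/day.

0.303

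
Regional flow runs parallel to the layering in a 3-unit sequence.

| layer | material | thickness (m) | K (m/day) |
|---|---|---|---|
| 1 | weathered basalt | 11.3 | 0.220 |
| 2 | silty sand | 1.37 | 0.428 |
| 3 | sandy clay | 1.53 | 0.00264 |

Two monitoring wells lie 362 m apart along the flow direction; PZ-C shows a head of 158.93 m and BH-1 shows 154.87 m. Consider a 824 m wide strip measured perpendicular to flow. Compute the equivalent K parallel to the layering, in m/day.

Flow is parallel to layering, so each bed carries its own Darcy discharge and the transmissivities add.
Σ(K_i·b_i) = 0.220×11.3 + 0.428×1.37 + 0.00264×1.53 = 3.076 m²/day.
Total thickness b = 14.20 m, so K_eq = Σ(K_i·b_i)/b = 0.2166 m/day.

0.217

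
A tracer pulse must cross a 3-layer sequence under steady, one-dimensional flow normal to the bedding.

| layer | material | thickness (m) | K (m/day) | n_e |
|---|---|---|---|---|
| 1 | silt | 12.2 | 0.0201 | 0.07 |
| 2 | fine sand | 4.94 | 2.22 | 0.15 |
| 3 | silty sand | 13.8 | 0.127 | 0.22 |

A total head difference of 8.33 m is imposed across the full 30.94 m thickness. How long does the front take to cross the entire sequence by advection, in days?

With flow normal to the layers, continuity requires the same specific discharge q through every layer.
Σ(b_i/K_i) = 12.2/0.0201 + 4.94/2.22 + 13.8/0.127 = 717.9 d.
q = Δh / Σ(b_i/K_i) = 8.33 / 717.9 = 0.01160 m/day.
In each layer the seepage velocity is v_i = q/n_i, so the layer transit time is t_i = b_i·n_i / q:
  layer 1 (silt): t_1 = 12.2 × 0.07 / 0.01160 = 73.59 d
  layer 2 (fine sand): t_2 = 4.94 × 0.15 / 0.01160 = 63.86 d
  layer 3 (silty sand): t_3 = 13.8 × 0.22 / 0.01160 = 261.6 d
Total t = Σ t_i = 399.1 days.

399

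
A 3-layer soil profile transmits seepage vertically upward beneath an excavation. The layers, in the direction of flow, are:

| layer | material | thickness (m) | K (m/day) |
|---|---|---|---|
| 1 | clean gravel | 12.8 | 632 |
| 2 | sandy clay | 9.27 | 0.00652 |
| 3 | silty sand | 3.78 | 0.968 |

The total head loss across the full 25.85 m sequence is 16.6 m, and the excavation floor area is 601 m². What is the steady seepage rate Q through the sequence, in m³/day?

Flow is perpendicular to layering, so the layers act in series and the equivalent K is the thickness-weighted harmonic mean.
Total thickness L = 12.8 + 9.27 + 3.78 = 25.85 m.
Σ(b_i/K_i) = 12.8/632 + 9.27/0.00652 + 3.78/0.968 = 1426 d.
K_eq = L / Σ(b_i/K_i) = 25.85 / 1426 = 0.01813 m/day.
Q = K_eq · A · (Δh/L) = 0.01813 × 601 × (16.6/25.85) = 6.998 m³/day.

7.00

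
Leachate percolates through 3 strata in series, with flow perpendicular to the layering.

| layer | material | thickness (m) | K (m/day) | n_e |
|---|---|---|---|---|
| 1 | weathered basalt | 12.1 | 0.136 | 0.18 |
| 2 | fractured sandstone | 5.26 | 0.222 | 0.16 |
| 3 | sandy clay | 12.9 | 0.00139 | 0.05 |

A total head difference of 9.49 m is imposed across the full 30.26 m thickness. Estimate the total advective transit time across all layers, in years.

9.93

With flow normal to the layers, continuity requires the same specific discharge q through every layer.
Σ(b_i/K_i) = 12.1/0.136 + 5.26/0.222 + 12.9/0.00139 = 9393 d.
q = Δh / Σ(b_i/K_i) = 9.49 / 9393 = 0.001010 m/day.
In each layer the seepage velocity is v_i = q/n_i, so the layer transit time is t_i = b_i·n_i / q:
  layer 1 (weathered basalt): t_1 = 12.1 × 0.18 / 0.001010 = 2156 d
  layer 2 (fractured sandstone): t_2 = 5.26 × 0.16 / 0.001010 = 833.0 d
  layer 3 (sandy clay): t_3 = 12.9 × 0.05 / 0.001010 = 638.4 d
Total t = Σ t_i = 3627 days = 9.931 years.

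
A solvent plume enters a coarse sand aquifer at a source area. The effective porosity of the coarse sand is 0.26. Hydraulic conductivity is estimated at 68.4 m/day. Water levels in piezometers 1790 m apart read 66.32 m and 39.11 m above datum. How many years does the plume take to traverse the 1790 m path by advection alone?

1.23

Hydraulic gradient i = (66.32 − 39.11) / 1790 = 27.21 / 1790 = 0.01520.
Darcy flux q = K · i = 68.40 × 0.01520 = 1.040 m/day.
Seepage velocity v = q / n_e = 1.040 / 0.26 = 3.999 m/day.
Travel time t = L / v = 1790 / 3.999 = 447.6 days = 1.225 years.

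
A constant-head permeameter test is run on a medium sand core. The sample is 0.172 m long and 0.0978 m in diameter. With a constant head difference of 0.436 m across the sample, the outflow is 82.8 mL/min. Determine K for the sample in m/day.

6.26

Cross-sectional area A = π·(d/2)² = π × (0.0978/2)² = 0.007512 m².
Convert discharge: 82.8 mL/min = 1.380e-06 m³/s.
Darcy's law rearranged: K = Q·L / (A·Δh) = 1.380e-06 × 0.172 / (0.007512 × 0.436) = 7.247e-05 m/s = 6.261 m/day.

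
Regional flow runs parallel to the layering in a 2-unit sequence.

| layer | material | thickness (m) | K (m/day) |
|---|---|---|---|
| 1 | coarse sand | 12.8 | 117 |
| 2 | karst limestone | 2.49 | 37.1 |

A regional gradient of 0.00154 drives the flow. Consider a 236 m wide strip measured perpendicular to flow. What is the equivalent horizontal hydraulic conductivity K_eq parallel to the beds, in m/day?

Flow is parallel to layering, so each bed carries its own Darcy discharge and the transmissivities add.
Σ(K_i·b_i) = 117×12.8 + 37.1×2.49 = 1590 m²/day.
Total thickness b = 15.29 m, so K_eq = Σ(K_i·b_i)/b = 104.0 m/day.

104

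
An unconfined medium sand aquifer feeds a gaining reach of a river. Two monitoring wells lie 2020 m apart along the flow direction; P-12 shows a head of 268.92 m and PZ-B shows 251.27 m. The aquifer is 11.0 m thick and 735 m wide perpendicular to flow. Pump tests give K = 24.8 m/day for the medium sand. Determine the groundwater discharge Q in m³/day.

1750

Cross-sectional area A = 735 × 11.0 = 8085 m².
Hydraulic gradient i = (268.92 − 251.27) / 2020 = 17.65 / 2020 = 0.008738.
Darcy's law: Q = K · A · i = 24.80 × 8085 × 0.008738 = 1752 m³/day.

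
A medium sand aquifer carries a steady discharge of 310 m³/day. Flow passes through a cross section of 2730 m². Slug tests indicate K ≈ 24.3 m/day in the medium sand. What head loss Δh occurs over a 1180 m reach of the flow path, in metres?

From Q = K·A·i, i = Q / (K·A) = 310 / (24.30 × 2730) = 0.004673.
Head loss Δh = i · L = 0.004673 × 1180 = 5.514 m.

5.51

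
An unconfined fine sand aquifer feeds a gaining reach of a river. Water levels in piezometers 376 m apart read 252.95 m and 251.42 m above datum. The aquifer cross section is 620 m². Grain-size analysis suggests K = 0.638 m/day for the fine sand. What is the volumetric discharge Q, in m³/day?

1.61

Hydraulic gradient i = (252.95 − 251.42) / 376 = 1.53 / 376 = 0.004069.
Darcy's law: Q = K · A · i = 0.6380 × 620.0 × 0.004069 = 1.610 m³/day.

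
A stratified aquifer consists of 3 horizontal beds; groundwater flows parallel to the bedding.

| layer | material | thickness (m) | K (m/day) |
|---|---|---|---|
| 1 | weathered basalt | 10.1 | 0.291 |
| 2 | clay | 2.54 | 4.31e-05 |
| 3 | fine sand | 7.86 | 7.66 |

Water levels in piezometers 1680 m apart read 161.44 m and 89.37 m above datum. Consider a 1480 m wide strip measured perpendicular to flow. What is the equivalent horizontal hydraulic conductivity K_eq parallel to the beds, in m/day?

Flow is parallel to layering, so each bed carries its own Darcy discharge and the transmissivities add.
Σ(K_i·b_i) = 0.291×10.1 + 4.31e-05×2.54 + 7.66×7.86 = 63.15 m²/day.
Total thickness b = 20.50 m, so K_eq = Σ(K_i·b_i)/b = 3.080 m/day.

3.08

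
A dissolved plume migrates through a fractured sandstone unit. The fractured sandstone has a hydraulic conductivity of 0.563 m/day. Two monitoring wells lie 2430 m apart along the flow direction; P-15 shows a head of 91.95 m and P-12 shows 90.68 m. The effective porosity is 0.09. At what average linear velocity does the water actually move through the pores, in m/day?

Hydraulic gradient i = (91.95 − 90.68) / 2430 = 1.27 / 2430 = 0.0005226.
Darcy flux q = K · i = 0.5630 × 0.0005226 = 0.0002942 m/day.
Seepage velocity v = q / n_e = 0.0002942 / 0.09 = 0.003269 m/day.

0.00327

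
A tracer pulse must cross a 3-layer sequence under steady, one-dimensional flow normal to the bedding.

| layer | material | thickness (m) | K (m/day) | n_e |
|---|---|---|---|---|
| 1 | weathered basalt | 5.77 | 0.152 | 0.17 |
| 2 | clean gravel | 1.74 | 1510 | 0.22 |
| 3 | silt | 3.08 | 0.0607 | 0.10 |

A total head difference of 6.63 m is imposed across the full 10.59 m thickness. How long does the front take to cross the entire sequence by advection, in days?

With flow normal to the layers, continuity requires the same specific discharge q through every layer.
Σ(b_i/K_i) = 5.77/0.152 + 1.74/1510 + 3.08/0.0607 = 88.70 d.
q = Δh / Σ(b_i/K_i) = 6.63 / 88.70 = 0.07474 m/day.
In each layer the seepage velocity is v_i = q/n_i, so the layer transit time is t_i = b_i·n_i / q:
  layer 1 (weathered basalt): t_1 = 5.77 × 0.17 / 0.07474 = 13.12 d
  layer 2 (clean gravel): t_2 = 1.74 × 0.22 / 0.07474 = 5.121 d
  layer 3 (silt): t_3 = 3.08 × 0.10 / 0.07474 = 4.121 d
Total t = Σ t_i = 22.37 days.

22.4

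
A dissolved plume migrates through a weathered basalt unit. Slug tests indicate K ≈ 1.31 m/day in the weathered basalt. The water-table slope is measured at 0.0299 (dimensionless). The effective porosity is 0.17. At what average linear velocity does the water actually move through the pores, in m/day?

0.230

Hydraulic gradient i = 0.0299.
Darcy flux q = K · i = 1.310 × 0.02990 = 0.03917 m/day.
Seepage velocity v = q / n_e = 0.03917 / 0.17 = 0.2304 m/day.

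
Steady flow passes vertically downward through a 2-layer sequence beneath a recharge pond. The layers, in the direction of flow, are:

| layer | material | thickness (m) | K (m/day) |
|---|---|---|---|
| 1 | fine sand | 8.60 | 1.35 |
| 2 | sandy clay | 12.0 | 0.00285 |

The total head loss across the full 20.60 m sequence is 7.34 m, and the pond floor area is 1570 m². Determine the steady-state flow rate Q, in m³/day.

2.73

Flow is perpendicular to layering, so the layers act in series and the equivalent K is the thickness-weighted harmonic mean.
Total thickness L = 8.60 + 12.0 = 20.60 m.
Σ(b_i/K_i) = 8.60/1.35 + 12.0/0.00285 = 4217 d.
K_eq = L / Σ(b_i/K_i) = 20.60 / 4217 = 0.004885 m/day.
Q = K_eq · A · (Δh/L) = 0.004885 × 1570 × (7.34/20.60) = 2.733 m³/day.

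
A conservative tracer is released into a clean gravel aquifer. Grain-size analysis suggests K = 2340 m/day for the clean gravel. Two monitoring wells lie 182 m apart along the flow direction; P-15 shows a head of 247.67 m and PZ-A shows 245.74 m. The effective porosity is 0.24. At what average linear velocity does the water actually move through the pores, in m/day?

103

Hydraulic gradient i = (247.67 − 245.74) / 182 = 1.93 / 182 = 0.01060.
Darcy flux q = K · i = 2340 × 0.01060 = 24.81 m/day.
Seepage velocity v = q / n_e = 24.81 / 0.24 = 103.4 m/day.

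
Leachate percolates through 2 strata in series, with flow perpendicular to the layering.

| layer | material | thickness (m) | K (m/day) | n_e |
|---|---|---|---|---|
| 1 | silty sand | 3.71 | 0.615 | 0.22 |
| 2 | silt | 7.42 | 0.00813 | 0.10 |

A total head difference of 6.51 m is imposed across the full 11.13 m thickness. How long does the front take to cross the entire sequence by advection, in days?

220

With flow normal to the layers, continuity requires the same specific discharge q through every layer.
Σ(b_i/K_i) = 3.71/0.615 + 7.42/0.00813 = 918.7 d.
q = Δh / Σ(b_i/K_i) = 6.51 / 918.7 = 0.007086 m/day.
In each layer the seepage velocity is v_i = q/n_i, so the layer transit time is t_i = b_i·n_i / q:
  layer 1 (silty sand): t_1 = 3.71 × 0.22 / 0.007086 = 115.2 d
  layer 2 (silt): t_2 = 7.42 × 0.10 / 0.007086 = 104.7 d
Total t = Σ t_i = 219.9 days.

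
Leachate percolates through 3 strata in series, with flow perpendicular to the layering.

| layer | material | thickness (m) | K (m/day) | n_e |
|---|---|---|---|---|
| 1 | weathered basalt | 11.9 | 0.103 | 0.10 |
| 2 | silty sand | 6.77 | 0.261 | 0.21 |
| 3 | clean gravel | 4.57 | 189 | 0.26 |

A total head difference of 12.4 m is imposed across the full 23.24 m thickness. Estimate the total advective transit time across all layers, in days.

With flow normal to the layers, continuity requires the same specific discharge q through every layer.
Σ(b_i/K_i) = 11.9/0.103 + 6.77/0.261 + 4.57/189 = 141.5 d.
q = Δh / Σ(b_i/K_i) = 12.4 / 141.5 = 0.08763 m/day.
In each layer the seepage velocity is v_i = q/n_i, so the layer transit time is t_i = b_i·n_i / q:
  layer 1 (weathered basalt): t_1 = 11.9 × 0.10 / 0.08763 = 13.58 d
  layer 2 (silty sand): t_2 = 6.77 × 0.21 / 0.08763 = 16.22 d
  layer 3 (clean gravel): t_3 = 4.57 × 0.26 / 0.08763 = 13.56 d
Total t = Σ t_i = 43.36 days.

43.4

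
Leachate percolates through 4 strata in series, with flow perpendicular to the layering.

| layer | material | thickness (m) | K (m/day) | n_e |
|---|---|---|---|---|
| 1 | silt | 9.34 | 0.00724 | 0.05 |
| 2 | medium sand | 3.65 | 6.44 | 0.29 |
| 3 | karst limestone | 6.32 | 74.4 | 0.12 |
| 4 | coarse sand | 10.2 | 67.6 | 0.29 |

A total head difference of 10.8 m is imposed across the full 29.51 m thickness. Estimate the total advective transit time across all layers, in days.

627

With flow normal to the layers, continuity requires the same specific discharge q through every layer.
Σ(b_i/K_i) = 9.34/0.00724 + 3.65/6.44 + 6.32/74.4 + 10.2/67.6 = 1291 d.
q = Δh / Σ(b_i/K_i) = 10.8 / 1291 = 0.008367 m/day.
In each layer the seepage velocity is v_i = q/n_i, so the layer transit time is t_i = b_i·n_i / q:
  layer 1 (silt): t_1 = 9.34 × 0.05 / 0.008367 = 55.82 d
  layer 2 (medium sand): t_2 = 3.65 × 0.29 / 0.008367 = 126.5 d
  layer 3 (karst limestone): t_3 = 6.32 × 0.12 / 0.008367 = 90.65 d
  layer 4 (coarse sand): t_4 = 10.2 × 0.29 / 0.008367 = 353.6 d
Total t = Σ t_i = 626.5 days.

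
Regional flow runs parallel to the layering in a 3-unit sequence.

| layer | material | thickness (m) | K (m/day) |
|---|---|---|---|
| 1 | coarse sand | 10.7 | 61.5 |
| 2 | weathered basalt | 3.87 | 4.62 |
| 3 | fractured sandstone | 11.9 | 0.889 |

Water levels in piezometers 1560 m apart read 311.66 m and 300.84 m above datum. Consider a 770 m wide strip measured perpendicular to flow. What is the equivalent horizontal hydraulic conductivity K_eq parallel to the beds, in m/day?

25.9

Flow is parallel to layering, so each bed carries its own Darcy discharge and the transmissivities add.
Σ(K_i·b_i) = 61.5×10.7 + 4.62×3.87 + 0.889×11.9 = 686.5 m²/day.
Total thickness b = 26.47 m, so K_eq = Σ(K_i·b_i)/b = 25.94 m/day.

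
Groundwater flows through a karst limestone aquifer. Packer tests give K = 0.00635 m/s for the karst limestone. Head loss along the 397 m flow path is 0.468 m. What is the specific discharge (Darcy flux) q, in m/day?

Convert K: 0.00635 m/s × 86400 = 548.6 m/day.
Hydraulic gradient i = Δh / L = 0.468 / 397 = 0.001179.
Specific discharge q = K · i = 548.6 × 0.001179 = 0.6468 m/day.

0.647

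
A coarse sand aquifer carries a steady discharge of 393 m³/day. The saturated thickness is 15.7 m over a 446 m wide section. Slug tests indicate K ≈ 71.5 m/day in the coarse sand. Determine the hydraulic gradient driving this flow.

Cross-sectional area A = 446 × 15.7 = 7002 m².
From Q = K·A·i, i = Q / (K·A) = 393 / (71.50 × 7002) = 0.0007850.

0.000785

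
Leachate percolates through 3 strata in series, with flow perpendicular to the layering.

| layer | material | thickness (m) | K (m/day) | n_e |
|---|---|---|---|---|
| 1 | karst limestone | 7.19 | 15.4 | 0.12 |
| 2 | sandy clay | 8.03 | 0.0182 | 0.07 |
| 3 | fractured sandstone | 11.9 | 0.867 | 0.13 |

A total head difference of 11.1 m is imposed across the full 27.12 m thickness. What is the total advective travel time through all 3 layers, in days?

With flow normal to the layers, continuity requires the same specific discharge q through every layer.
Σ(b_i/K_i) = 7.19/15.4 + 8.03/0.0182 + 11.9/0.867 = 455.4 d.
q = Δh / Σ(b_i/K_i) = 11.1 / 455.4 = 0.02437 m/day.
In each layer the seepage velocity is v_i = q/n_i, so the layer transit time is t_i = b_i·n_i / q:
  layer 1 (karst limestone): t_1 = 7.19 × 0.12 / 0.02437 = 35.40 d
  layer 2 (sandy clay): t_2 = 8.03 × 0.07 / 0.02437 = 23.06 d
  layer 3 (fractured sandstone): t_3 = 11.9 × 0.13 / 0.02437 = 63.47 d
Total t = Σ t_i = 121.9 days.

122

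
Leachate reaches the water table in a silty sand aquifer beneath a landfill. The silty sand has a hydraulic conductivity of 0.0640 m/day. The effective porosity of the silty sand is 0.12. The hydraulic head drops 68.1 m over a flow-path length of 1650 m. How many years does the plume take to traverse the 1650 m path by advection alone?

Hydraulic gradient i = Δh / L = 68.1 / 1650 = 0.04127.
Darcy flux q = K · i = 0.06400 × 0.04127 = 0.002641 m/day.
Seepage velocity v = q / n_e = 0.002641 / 0.12 = 0.02201 m/day.
Travel time t = L / v = 1650 / 0.02201 = 74959 days = 205.2 years.

205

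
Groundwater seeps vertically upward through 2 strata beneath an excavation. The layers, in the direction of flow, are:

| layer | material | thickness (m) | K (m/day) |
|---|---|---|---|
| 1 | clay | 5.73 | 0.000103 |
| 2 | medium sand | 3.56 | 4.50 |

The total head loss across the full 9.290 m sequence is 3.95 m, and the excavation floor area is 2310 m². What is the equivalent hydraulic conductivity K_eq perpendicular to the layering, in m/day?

0.000167

Flow is perpendicular to layering, so the layers act in series and the equivalent K is the thickness-weighted harmonic mean.
Total thickness L = 5.73 + 3.56 = 9.290 m.
Σ(b_i/K_i) = 5.73/0.000103 + 3.56/4.50 = 55632 d.
K_eq = L / Σ(b_i/K_i) = 9.290 / 55632 = 0.0001670 m/day.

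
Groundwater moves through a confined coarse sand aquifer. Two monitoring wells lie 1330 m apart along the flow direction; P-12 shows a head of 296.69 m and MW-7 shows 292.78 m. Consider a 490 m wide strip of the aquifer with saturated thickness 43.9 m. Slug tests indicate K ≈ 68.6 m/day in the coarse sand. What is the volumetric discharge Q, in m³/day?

4340

Cross-sectional area A = 490 × 43.9 = 21511 m².
Hydraulic gradient i = (296.69 − 292.78) / 1330 = 3.91 / 1330 = 0.002940.
Darcy's law: Q = K · A · i = 68.60 × 21511 × 0.002940 = 4338 m³/day.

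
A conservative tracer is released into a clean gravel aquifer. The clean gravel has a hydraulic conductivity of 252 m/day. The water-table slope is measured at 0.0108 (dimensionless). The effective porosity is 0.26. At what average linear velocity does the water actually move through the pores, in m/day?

Hydraulic gradient i = 0.0108.
Darcy flux q = K · i = 252.0 × 0.01080 = 2.722 m/day.
Seepage velocity v = q / n_e = 2.722 / 0.26 = 10.47 m/day.

10.5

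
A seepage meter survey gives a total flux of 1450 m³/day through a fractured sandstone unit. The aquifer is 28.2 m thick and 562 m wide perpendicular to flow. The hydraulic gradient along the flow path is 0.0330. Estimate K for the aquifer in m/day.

2.77

Cross-sectional area A = 562 × 28.2 = 15848 m².
Hydraulic gradient i = 0.0330.
From Q = K·A·i, K = Q / (A·i) = 1450 / (15848 × 0.03300) = 2.772 m/day.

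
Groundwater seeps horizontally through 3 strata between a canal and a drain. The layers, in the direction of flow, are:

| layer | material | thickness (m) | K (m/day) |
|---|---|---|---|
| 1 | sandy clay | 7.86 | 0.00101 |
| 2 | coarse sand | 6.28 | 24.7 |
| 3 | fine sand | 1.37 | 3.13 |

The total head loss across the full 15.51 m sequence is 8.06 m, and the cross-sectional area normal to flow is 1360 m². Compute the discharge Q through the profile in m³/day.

1.41

Flow is perpendicular to layering, so the layers act in series and the equivalent K is the thickness-weighted harmonic mean.
Total thickness L = 7.86 + 6.28 + 1.37 = 15.51 m.
Σ(b_i/K_i) = 7.86/0.00101 + 6.28/24.7 + 1.37/3.13 = 7783 d.
K_eq = L / Σ(b_i/K_i) = 15.51 / 7783 = 0.001993 m/day.
Q = K_eq · A · (Δh/L) = 0.001993 × 1360 × (8.06/15.51) = 1.408 m³/day.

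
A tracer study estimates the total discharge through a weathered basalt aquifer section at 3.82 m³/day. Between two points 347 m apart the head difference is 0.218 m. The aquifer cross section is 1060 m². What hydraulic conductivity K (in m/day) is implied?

Hydraulic gradient i = Δh / L = 0.218 / 347 = 0.0006282.
From Q = K·A·i, K = Q / (A·i) = 3.82 / (1060 × 0.0006282) = 5.736 m/day.

5.74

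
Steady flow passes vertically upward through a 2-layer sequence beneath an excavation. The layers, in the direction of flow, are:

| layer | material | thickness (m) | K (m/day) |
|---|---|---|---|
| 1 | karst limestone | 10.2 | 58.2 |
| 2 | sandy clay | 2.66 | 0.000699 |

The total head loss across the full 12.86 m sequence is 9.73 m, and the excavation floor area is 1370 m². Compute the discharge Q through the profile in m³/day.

3.50

Flow is perpendicular to layering, so the layers act in series and the equivalent K is the thickness-weighted harmonic mean.
Total thickness L = 10.2 + 2.66 = 12.86 m.
Σ(b_i/K_i) = 10.2/58.2 + 2.66/0.000699 = 3806 d.
K_eq = L / Σ(b_i/K_i) = 12.86 / 3806 = 0.003379 m/day.
Q = K_eq · A · (Δh/L) = 0.003379 × 1370 × (9.73/12.86) = 3.503 m³/day.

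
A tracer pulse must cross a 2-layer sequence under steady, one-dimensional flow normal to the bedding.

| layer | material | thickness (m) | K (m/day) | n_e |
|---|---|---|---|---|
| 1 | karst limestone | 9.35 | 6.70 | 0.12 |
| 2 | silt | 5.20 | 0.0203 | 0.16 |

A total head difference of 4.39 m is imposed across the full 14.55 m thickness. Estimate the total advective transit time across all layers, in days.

115

With flow normal to the layers, continuity requires the same specific discharge q through every layer.
Σ(b_i/K_i) = 9.35/6.70 + 5.20/0.0203 = 257.6 d.
q = Δh / Σ(b_i/K_i) = 4.39 / 257.6 = 0.01705 m/day.
In each layer the seepage velocity is v_i = q/n_i, so the layer transit time is t_i = b_i·n_i / q:
  layer 1 (karst limestone): t_1 = 9.35 × 0.12 / 0.01705 = 65.83 d
  layer 2 (silt): t_2 = 5.20 × 0.16 / 0.01705 = 48.81 d
Total t = Σ t_i = 114.6 days.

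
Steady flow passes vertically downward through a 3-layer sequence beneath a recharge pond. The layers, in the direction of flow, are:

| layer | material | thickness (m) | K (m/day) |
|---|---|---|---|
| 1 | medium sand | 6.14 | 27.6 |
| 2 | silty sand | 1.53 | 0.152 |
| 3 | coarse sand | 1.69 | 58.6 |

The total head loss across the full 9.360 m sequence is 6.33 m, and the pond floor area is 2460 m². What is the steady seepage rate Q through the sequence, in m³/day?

Flow is perpendicular to layering, so the layers act in series and the equivalent K is the thickness-weighted harmonic mean.
Total thickness L = 6.14 + 1.53 + 1.69 = 9.360 m.
Σ(b_i/K_i) = 6.14/27.6 + 1.53/0.152 + 1.69/58.6 = 10.32 d.
K_eq = L / Σ(b_i/K_i) = 9.360 / 10.32 = 0.9072 m/day.
Q = K_eq · A · (Δh/L) = 0.9072 × 2460 × (6.33/9.360) = 1509 m³/day.

1510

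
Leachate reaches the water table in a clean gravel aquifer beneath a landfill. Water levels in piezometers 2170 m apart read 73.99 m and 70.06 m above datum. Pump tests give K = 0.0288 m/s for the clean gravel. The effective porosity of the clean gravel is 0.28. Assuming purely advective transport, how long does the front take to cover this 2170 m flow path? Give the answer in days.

135

Convert K: 0.0288 m/s × 86400 = 2488 m/day.
Hydraulic gradient i = (73.99 − 70.06) / 2170 = 3.93 / 2170 = 0.001811.
Darcy flux q = K · i = 2488 × 0.001811 = 4.506 m/day.
Seepage velocity v = q / n_e = 4.506 / 0.28 = 16.09 m/day.
Travel time t = L / v = 2170 / 16.09 = 134.8 days.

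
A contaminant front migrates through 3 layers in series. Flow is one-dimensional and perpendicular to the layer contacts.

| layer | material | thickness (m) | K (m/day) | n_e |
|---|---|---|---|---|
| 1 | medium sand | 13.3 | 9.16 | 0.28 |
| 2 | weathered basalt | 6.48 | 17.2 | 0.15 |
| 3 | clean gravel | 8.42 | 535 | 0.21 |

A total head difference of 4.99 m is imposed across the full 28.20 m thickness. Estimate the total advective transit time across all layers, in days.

With flow normal to the layers, continuity requires the same specific discharge q through every layer.
Σ(b_i/K_i) = 13.3/9.16 + 6.48/17.2 + 8.42/535 = 1.844 d.
q = Δh / Σ(b_i/K_i) = 4.99 / 1.844 = 2.705 m/day.
In each layer the seepage velocity is v_i = q/n_i, so the layer transit time is t_i = b_i·n_i / q:
  layer 1 (medium sand): t_1 = 13.3 × 0.28 / 2.705 = 1.376 d
  layer 2 (weathered basalt): t_2 = 6.48 × 0.15 / 2.705 = 0.3593 d
  layer 3 (clean gravel): t_3 = 8.42 × 0.21 / 2.705 = 0.6536 d
Total t = Σ t_i = 2.389 days.

2.39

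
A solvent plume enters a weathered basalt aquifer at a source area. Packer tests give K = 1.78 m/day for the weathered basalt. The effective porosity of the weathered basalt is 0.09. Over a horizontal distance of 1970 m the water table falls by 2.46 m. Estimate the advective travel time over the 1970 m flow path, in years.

218

Hydraulic gradient i = Δh / L = 2.46 / 1970 = 0.001249.
Darcy flux q = K · i = 1.780 × 0.001249 = 0.002223 m/day.
Seepage velocity v = q / n_e = 0.002223 / 0.09 = 0.02470 m/day.
Travel time t = L / v = 1970 / 0.02470 = 79766 days = 218.4 years.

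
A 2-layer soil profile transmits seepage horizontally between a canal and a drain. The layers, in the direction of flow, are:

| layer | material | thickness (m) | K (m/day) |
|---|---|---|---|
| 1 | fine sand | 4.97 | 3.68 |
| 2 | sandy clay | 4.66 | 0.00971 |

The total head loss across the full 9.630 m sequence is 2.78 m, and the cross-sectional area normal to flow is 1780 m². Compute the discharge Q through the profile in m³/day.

10.3

Flow is perpendicular to layering, so the layers act in series and the equivalent K is the thickness-weighted harmonic mean.
Total thickness L = 4.97 + 4.66 = 9.630 m.
Σ(b_i/K_i) = 4.97/3.68 + 4.66/0.00971 = 481.3 d.
K_eq = L / Σ(b_i/K_i) = 9.630 / 481.3 = 0.02001 m/day.
Q = K_eq · A · (Δh/L) = 0.02001 × 1780 × (2.78/9.630) = 10.28 m³/day.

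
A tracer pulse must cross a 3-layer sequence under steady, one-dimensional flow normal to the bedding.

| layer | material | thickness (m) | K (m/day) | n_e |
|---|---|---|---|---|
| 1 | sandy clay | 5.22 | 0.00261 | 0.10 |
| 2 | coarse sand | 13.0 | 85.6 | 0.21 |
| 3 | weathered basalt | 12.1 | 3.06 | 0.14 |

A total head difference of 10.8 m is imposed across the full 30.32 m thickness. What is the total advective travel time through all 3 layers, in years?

With flow normal to the layers, continuity requires the same specific discharge q through every layer.
Σ(b_i/K_i) = 5.22/0.00261 + 13.0/85.6 + 12.1/3.06 = 2004 d.
q = Δh / Σ(b_i/K_i) = 10.8 / 2004 = 0.005389 m/day.
In each layer the seepage velocity is v_i = q/n_i, so the layer transit time is t_i = b_i·n_i / q:
  layer 1 (sandy clay): t_1 = 5.22 × 0.10 / 0.005389 = 96.87 d
  layer 2 (coarse sand): t_2 = 13.0 × 0.21 / 0.005389 = 506.6 d
  layer 3 (weathered basalt): t_3 = 12.1 × 0.14 / 0.005389 = 314.3 d
Total t = Σ t_i = 917.8 days = 2.513 years.

2.51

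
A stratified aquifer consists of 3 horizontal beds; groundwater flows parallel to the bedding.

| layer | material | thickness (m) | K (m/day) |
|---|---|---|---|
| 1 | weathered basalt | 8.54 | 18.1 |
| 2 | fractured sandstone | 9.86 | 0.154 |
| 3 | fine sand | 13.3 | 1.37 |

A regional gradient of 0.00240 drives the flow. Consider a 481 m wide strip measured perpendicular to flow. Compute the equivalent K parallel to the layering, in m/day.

5.50

Flow is parallel to layering, so each bed carries its own Darcy discharge and the transmissivities add.
Σ(K_i·b_i) = 18.1×8.54 + 0.154×9.86 + 1.37×13.3 = 174.3 m²/day.
Total thickness b = 31.70 m, so K_eq = Σ(K_i·b_i)/b = 5.499 m/day.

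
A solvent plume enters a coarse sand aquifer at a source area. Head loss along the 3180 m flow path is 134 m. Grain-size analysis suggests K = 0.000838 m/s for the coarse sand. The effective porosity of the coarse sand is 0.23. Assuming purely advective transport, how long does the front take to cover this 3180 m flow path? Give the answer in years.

0.656

Convert K: 0.000838 m/s × 86400 = 72.40 m/day.
Hydraulic gradient i = Δh / L = 134 / 3180 = 0.04214.
Darcy flux q = K · i = 72.40 × 0.04214 = 3.051 m/day.
Seepage velocity v = q / n_e = 3.051 / 0.23 = 13.27 m/day.
Travel time t = L / v = 3180 / 13.27 = 239.7 days = 0.6563 years.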